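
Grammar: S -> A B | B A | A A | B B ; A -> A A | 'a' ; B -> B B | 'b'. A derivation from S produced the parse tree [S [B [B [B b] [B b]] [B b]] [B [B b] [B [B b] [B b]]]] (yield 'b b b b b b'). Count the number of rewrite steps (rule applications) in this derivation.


Every bracketed nonterminal node [X ...] in the tree is produced by exactly one rule application.
Reading the tree off as a leftmost derivation:
  Step 1: S  =>  B B   (applied S -> B B)
  Step 2: B B  =>  B B B   (applied B -> B B)
  Step 3: B B B  =>  B B B B   (applied B -> B B)
  Step 4: B B B B  =>  b B B B   (applied B -> b)
  Step 5: b B B B  =>  b b B B   (applied B -> b)
  Step 6: b b B B  =>  b b b B   (applied B -> b)
  Step 7: b b b B  =>  b b b B B   (applied B -> B B)
  Step 8: b b b B B  =>  b b b b B   (applied B -> b)
  Step 9: b b b b B  =>  b b b b B B   (applied B -> B B)
  Step 10: b b b b B B  =>  b b b b b B   (applied B -> b)
  Step 11: b b b b b B  =>  b b b b b b   (applied B -> b)
Final yield: b b b b b b
Total rewrite steps: 11

11


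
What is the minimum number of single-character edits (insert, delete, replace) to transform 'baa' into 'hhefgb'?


Building DP table for s1='baa' (len 3) and s2='hhefgb' (len 6):
       h  h  e  f  g  b
    0  1  2  3  4  5  6
  b 1  1  2  3  4  5  5
  a 2  2  2  3  4  5  6
  a 3  3  3  3  4  5  6
Edit distance = dp[3][6] = 6

6


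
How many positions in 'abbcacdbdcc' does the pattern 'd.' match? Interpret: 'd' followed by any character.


Pattern: d. means 'd' followed by any character.
Scanning 'abbcacdbdcc' position-by-position:
  Pos 0: window 'ab' -> no
  Pos 1: window 'bb' -> no
  Pos 2: window 'bc' -> no
  Pos 3: window 'ca' -> no
  Pos 4: window 'ac' -> no
  Pos 5: window 'cd' -> no
  Pos 6: window 'db' -> MATCH
  Pos 7: window 'bd' -> no
  Pos 8: window 'dc' -> MATCH
  Pos 9: window 'cc' -> no
  Pos 10: window 'c' -> no
Total matches: 2

2


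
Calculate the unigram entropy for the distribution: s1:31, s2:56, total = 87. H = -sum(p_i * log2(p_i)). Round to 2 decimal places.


Computing entropy H = -sum(p_i * log2(p_i)):
  s1: p = 31/87 = 0.3563, -p*log2(p) = 0.5305
  s2: p = 56/87 = 0.6437, -p*log2(p) = 0.4091
H = sum of terms = 0.9396
Rounded to 2 decimals: 0.94

0.94


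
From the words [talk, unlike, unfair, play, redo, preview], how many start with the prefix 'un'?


Checking each word for prefix 'un':
  'talk' -> no (count: 0)
  'unlike' -> YES, starts with 'un' (count: 1)
  'unfair' -> YES, starts with 'un' (count: 2)
  'play' -> no (count: 2)
  'redo' -> no (count: 2)
  'preview' -> no (count: 2)
Total with prefix 'un': 2

2


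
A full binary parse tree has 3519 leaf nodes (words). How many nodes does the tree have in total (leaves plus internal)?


Leaf nodes (terminals): 3519
Internal nodes = n - 1 = 3519 - 1 = 3518
Total = leaves + internal = 3519 + 3518 = 7037

7037


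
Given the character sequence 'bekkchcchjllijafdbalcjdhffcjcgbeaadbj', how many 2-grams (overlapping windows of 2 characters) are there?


String 'bekkchcchjllijafdbalcjdhffcjcgbeaadbj' has length L = 37.
Number of overlapping n-grams = L - n + 1
Substituting: 37 - 2 + 1 = 36

36


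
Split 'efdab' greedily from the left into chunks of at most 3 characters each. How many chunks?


'efdab' has 5 characters.
Chunking with max size 3:
  Chunk 1: 'efd' (positions 0-2)
  Chunk 2: 'ab' (positions 3-4)
Total chunks: ceil(5 / 3) = 2

2


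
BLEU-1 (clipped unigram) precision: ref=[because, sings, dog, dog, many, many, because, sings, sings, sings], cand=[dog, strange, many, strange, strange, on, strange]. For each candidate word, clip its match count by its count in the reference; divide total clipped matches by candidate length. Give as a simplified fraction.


Reference word counts: {'because': 2, 'dog': 2, 'many': 2, 'sings': 4}
Checking each candidate word (with clipping):
  'dog' -> in reference (ref count 2, used 1/2) -> match (matches: 1)
  'strange' -> not in reference -> no match (matches: 1)
  'many' -> in reference (ref count 2, used 1/2) -> match (matches: 2)
  'strange' -> not in reference -> no match (matches: 2)
  'strange' -> not in reference -> no match (matches: 2)
  'on' -> not in reference -> no match (matches: 2)
  'strange' -> not in reference -> no match (matches: 2)
Clipped matches: 2, Candidate length: 7
Precision = 2/7

2/7


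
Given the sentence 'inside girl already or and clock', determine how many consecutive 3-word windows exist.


Word trigrams from [6] words:
  Trigram 1: (inside girl already)
  Trigram 2: (girl already or)
  Trigram 3: (already or and)
  Trigram 4: (or and clock)
Total word trigrams: 6 - 2 = 4

4


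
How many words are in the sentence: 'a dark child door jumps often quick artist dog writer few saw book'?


Counting words by splitting on spaces:
  Word 1: 'a'
  Word 2: 'dark'
  Word 3: 'child'
  Word 4: 'door'
  Word 5: 'jumps'
  Word 6: 'often'
  Word 7: 'quick'
  Word 8: 'artist'
  Word 9: 'dog'
  Word 10: 'writer'
  Word 11: 'few'
  Word 12: 'saw'
  Word 13: 'book'
Total words: 13

13


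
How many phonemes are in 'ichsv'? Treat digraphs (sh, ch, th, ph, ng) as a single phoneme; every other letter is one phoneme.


Parsing 'ichsv' greedily, digraphs first:
  'i' -> vowel phoneme (phonemes so far: 1)
  'ch' -> digraph (1 consonant phoneme) (phonemes so far: 2)
  's' -> consonant phoneme (phonemes so far: 3)
  'v' -> consonant phoneme (phonemes so far: 4)
Total phonemes: 4

4


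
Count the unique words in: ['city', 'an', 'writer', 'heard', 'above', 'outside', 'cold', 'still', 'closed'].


Listing all tokens and tracking unique types:
  Token 1: 'city' -> NEW (unique so far: 1)
  Token 2: 'an' -> NEW (unique so far: 2)
  Token 3: 'writer' -> NEW (unique so far: 3)
  Token 4: 'heard' -> NEW (unique so far: 4)
  Token 5: 'above' -> NEW (unique so far: 5)
  Token 6: 'outside' -> NEW (unique so far: 6)
  Token 7: 'cold' -> NEW (unique so far: 7)
  Token 8: 'still' -> NEW (unique so far: 8)
  Token 9: 'closed' -> NEW (unique so far: 9)
Unique types: ('above', 'an', 'city', 'closed', 'cold', 'heard', 'outside', 'still', 'writer')
Vocabulary size: 9

9


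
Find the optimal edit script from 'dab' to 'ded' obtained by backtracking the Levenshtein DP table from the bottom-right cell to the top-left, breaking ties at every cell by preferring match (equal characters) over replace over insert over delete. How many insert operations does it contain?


Edit distance = 2. Backtracking from cell (3, 3) with preference match > replace > insert > delete,
then listing the resulting alignment 'dab' -> 'ded' left to right:
  Step 1: keep 'd'
  Step 2: replace a->e
  Step 3: replace b->d
Total insertions: 0

0


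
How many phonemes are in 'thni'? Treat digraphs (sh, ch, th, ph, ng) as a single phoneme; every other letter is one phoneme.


Parsing 'thni' greedily, digraphs first:
  'th' -> digraph (1 consonant phoneme) (phonemes so far: 1)
  'n' -> consonant phoneme (phonemes so far: 2)
  'i' -> vowel phoneme (phonemes so far: 3)
Total phonemes: 3

3


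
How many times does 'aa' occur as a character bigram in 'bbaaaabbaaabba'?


Scanning 'bbaaaabbaaabba' for bigram 'aa':
  Position 0: 'bb' -> no
  Position 1: 'ba' -> no
  Position 2: 'aa' -> MATCH
  Position 3: 'aa' -> MATCH
  Position 4: 'aa' -> MATCH
  Position 5: 'ab' -> no
  Position 6: 'bb' -> no
  Position 7: 'ba' -> no
  Position 8: 'aa' -> MATCH
  Position 9: 'aa' -> MATCH
  Position 10: 'ab' -> no
  Position 11: 'bb' -> no
  Position 12: 'ba' -> no
Total matches: 5

5


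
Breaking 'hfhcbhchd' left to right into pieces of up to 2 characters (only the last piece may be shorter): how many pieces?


'hfhcbhchd' has 9 characters.
Chunking with max size 2:
  Chunk 1: 'hf' (positions 0-1)
  Chunk 2: 'hc' (positions 2-3)
  Chunk 3: 'bh' (positions 4-5)
  Chunk 4: 'ch' (positions 6-7)
  Chunk 5: 'd' (positions 8-8)
Total chunks: ceil(9 / 2) = 5

5


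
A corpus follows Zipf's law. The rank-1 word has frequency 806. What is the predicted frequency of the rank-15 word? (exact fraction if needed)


Zipf's law: freq(rank) = f1 / rank
f1 = 806, rank = 15
freq = 806 / 15
GCD(806, 15) = 1
Simplified: 806/15

806/15


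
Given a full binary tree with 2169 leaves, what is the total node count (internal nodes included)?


Leaf nodes (terminals): 2169
Internal nodes = n - 1 = 2169 - 1 = 2168
Total = leaves + internal = 2169 + 2168 = 4337

4337


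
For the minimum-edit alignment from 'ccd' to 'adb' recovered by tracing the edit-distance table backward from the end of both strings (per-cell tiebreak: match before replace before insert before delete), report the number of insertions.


Edit distance = 3. Backtracking from cell (3, 3) with preference match > replace > insert > delete,
then listing the resulting alignment 'ccd' -> 'adb' left to right:
  Step 1: replace c->a
  Step 2: replace c->d
  Step 3: replace d->b
Total insertions: 0

0


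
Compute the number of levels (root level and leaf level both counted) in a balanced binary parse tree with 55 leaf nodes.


In a balanced binary tree with n leaves the deepest leaf is ceil(log2(n)) edges below the root,
so counting node levels inclusive of root and leaves gives ceil(log2(n)) + 1 levels.
log2(55) = 5.7814
ceil(5.7814) = 6
levels = 6 + 1 = 7

7


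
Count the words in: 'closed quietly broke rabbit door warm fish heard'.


Counting words by splitting on spaces:
  Word 1: 'closed'
  Word 2: 'quietly'
  Word 3: 'broke'
  Word 4: 'rabbit'
  Word 5: 'door'
  Word 6: 'warm'
  Word 7: 'fish'
  Word 8: 'heard'
Total words: 8

8


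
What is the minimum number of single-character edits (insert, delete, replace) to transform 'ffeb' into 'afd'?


Building DP table for s1='ffeb' (len 4) and s2='afd' (len 3):
       a  f  d
    0  1  2  3
  f 1  1  1  2
  f 2  2  1  2
  e 3  3  2  2
  b 4  4  3  3
Edit distance = dp[4][3] = 3

3


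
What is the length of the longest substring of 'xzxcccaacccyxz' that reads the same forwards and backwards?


Scanning 'xzxcccaacccyxz' for palindromic substrings.
Substring at positions 3-10: 'cccaaccc'.
Check: reverse('cccaaccc') = 'cccaaccc' -> palindrome confirmed.
Neighbouring characters ('x' / 'y') break symmetry, so it cannot extend further.
No longer palindromic substring exists; longest length = 8

8


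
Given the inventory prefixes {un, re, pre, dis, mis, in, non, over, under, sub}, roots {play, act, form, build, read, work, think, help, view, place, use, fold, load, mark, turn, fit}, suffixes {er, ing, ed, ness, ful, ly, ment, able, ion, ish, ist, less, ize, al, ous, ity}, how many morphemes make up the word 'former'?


Segmenting 'former' against the inventory:
  'form' -> root (morpheme 1)
  'er' -> suffix (morpheme 2)
Total morphemes: 2

2


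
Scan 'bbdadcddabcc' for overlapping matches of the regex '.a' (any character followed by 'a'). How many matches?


Pattern: .a means any character followed by 'a'.
Scanning 'bbdadcddabcc' position-by-position:
  Pos 0: window 'bb' -> no
  Pos 1: window 'bd' -> no
  Pos 2: window 'da' -> MATCH
  Pos 3: window 'ad' -> no
  Pos 4: window 'dc' -> no
  Pos 5: window 'cd' -> no
  Pos 6: window 'dd' -> no
  Pos 7: window 'da' -> MATCH
  Pos 8: window 'ab' -> no
  Pos 9: window 'bc' -> no
  Pos 10: window 'cc' -> no
  Pos 11: window 'c' -> no
Total matches: 2

2


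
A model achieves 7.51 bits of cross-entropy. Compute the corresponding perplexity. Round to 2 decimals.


Perplexity formula: PP = 2^H
H = 7.51
PP = 2^7.51
Decompose: 2^7.51 = 2^7 * 2^0.51
2^7 = 128, 2^0.51 ~ 1.4240502
PP ~ 128 * 1.4240502 = 182.2784256
Rounded to 2 decimals: 182.28

182.28


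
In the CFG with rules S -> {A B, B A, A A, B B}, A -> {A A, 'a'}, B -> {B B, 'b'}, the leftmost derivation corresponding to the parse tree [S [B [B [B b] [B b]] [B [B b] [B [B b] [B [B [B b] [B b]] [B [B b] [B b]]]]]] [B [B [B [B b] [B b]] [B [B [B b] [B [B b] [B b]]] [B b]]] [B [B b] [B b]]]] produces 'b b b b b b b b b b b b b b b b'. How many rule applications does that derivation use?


Every bracketed nonterminal node [X ...] in the tree is produced by exactly one rule application.
Reading the tree off as a leftmost derivation:
  Step 1: S  =>  B B   (applied S -> B B)
  Step 2: B B  =>  B B B   (applied B -> B B)
  Step 3: B B B  =>  B B B B   (applied B -> B B)
  Step 4: B B B B  =>  b B B B   (applied B -> b)
  Step 5: b B B B  =>  b b B B   (applied B -> b)
  Step 6: b b B B  =>  b b B B B   (applied B -> B B)
  Step 7: b b B B B  =>  b b b B B   (applied B -> b)
  Step 8: b b b B B  =>  b b b B B B   (applied B -> B B)
  Step 9: b b b B B B  =>  b b b b B B   (applied B -> b)
  Step 10: b b b b B B  =>  b b b b B B B   (applied B -> B B)
  Step 11: b b b b B B B  =>  b b b b B B B B   (applied B -> B B)
  Step 12: b b b b B B B B  =>  b b b b b B B B   (applied B -> b)
  Step 13: b b b b b B B B  =>  b b b b b b B B   (applied B -> b)
  Step 14: b b b b b b B B  =>  b b b b b b B B B   (applied B -> B B)
  Step 15: b b b b b b B B B  =>  b b b b b b b B B   (applied B -> b)
  Step 16: b b b b b b b B B  =>  b b b b b b b b B   (applied B -> b)
  Step 17: b b b b b b b b B  =>  b b b b b b b b B B   (applied B -> B B)
  Step 18: b b b b b b b b B B  =>  b b b b b b b b B B B   (applied B -> B B)
  Step 19: b b b b b b b b B B B  =>  b b b b b b b b B B B B   (applied B -> B B)
  Step 20: b b b b b b b b B B B B  =>  b b b b b b b b b B B B   (applied B -> b)
  Step 21: b b b b b b b b b B B B  =>  b b b b b b b b b b B B   (applied B -> b)
  Step 22: b b b b b b b b b b B B  =>  b b b b b b b b b b B B B   (applied B -> B B)
  Step 23: b b b b b b b b b b B B B  =>  b b b b b b b b b b B B B B   (applied B -> B B)
  Step 24: b b b b b b b b b b B B B B  =>  b b b b b b b b b b b B B B   (applied B -> b)
  Step 25: b b b b b b b b b b b B B B  =>  b b b b b b b b b b b B B B B   (applied B -> B B)
  Step 26: b b b b b b b b b b b B B B B  =>  b b b b b b b b b b b b B B B   (applied B -> b)
  Step 27: b b b b b b b b b b b b B B B  =>  b b b b b b b b b b b b b B B   (applied B -> b)
  Step 28: b b b b b b b b b b b b b B B  =>  b b b b b b b b b b b b b b B   (applied B -> b)
  Step 29: b b b b b b b b b b b b b b B  =>  b b b b b b b b b b b b b b B B   (applied B -> B B)
  Step 30: b b b b b b b b b b b b b b B B  =>  b b b b b b b b b b b b b b b B   (applied B -> b)
  Step 31: b b b b b b b b b b b b b b b B  =>  b b b b b b b b b b b b b b b b   (applied B -> b)
Final yield: b b b b b b b b b b b b b b b b
Total rewrite steps: 31

31


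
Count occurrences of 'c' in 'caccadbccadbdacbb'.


Scanning 'caccadbccadbdacbb' for 'c':
  Position 0: 'c' -> MATCH (count: 1)
  Position 2: 'c' -> MATCH (count: 2)
  Position 3: 'c' -> MATCH (count: 3)
  Position 7: 'c' -> MATCH (count: 4)
  Position 8: 'c' -> MATCH (count: 5)
  Position 14: 'c' -> MATCH (count: 6)
Total occurrences of 'c': 6

6


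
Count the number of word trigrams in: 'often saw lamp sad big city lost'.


Word trigrams from [7] words:
  Trigram 1: (often saw lamp)
  Trigram 2: (saw lamp sad)
  Trigram 3: (lamp sad big)
  Trigram 4: (sad big city)
  Trigram 5: (big city lost)
Total word trigrams: 7 - 2 = 5

5


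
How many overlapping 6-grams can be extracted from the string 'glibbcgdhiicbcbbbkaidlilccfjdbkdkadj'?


String 'glibbcgdhiicbcbbbkaidlilccfjdbkdkadj' has length L = 36.
Number of overlapping n-grams = L - n + 1
Substituting: 36 - 6 + 1 = 31

31


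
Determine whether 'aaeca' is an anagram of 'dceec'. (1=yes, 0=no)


Sort characters of 'aaeca': 'aaace'
Sort characters of 'dceec': 'ccdee'
Sorted forms differ -> they are NOT anagrams
Result: 0

0


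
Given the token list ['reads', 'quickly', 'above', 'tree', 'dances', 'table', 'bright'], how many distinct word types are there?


Listing all tokens and tracking unique types:
  Token 1: 'reads' -> NEW (unique so far: 1)
  Token 2: 'quickly' -> NEW (unique so far: 2)
  Token 3: 'above' -> NEW (unique so far: 3)
  Token 4: 'tree' -> NEW (unique so far: 4)
  Token 5: 'dances' -> NEW (unique so far: 5)
  Token 6: 'table' -> NEW (unique so far: 6)
  Token 7: 'bright' -> NEW (unique so far: 7)
Unique types: ('above', 'bright', 'dances', 'quickly', 'reads', 'table', 'tree')
Vocabulary size: 7

7


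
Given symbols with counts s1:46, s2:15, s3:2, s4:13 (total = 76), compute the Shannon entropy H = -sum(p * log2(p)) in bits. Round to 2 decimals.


Computing entropy H = -sum(p_i * log2(p_i)):
  s1: p = 46/76 = 0.6053, -p*log2(p) = 0.4384
  s2: p = 15/76 = 0.1974, -p*log2(p) = 0.4620
  s3: p = 2/76 = 0.0263, -p*log2(p) = 0.1381
  s4: p = 13/76 = 0.1711, -p*log2(p) = 0.4358
H = sum of terms = 1.4743
Rounded to 2 decimals: 1.47

1.47


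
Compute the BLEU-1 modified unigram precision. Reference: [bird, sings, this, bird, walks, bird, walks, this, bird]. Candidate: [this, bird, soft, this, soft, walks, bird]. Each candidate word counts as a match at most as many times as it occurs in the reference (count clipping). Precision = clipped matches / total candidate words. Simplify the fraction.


Reference word counts: {'bird': 4, 'sings': 1, 'this': 2, 'walks': 2}
Checking each candidate word (with clipping):
  'this' -> in reference (ref count 2, used 1/2) -> match (matches: 1)
  'bird' -> in reference (ref count 4, used 1/4) -> match (matches: 2)
  'soft' -> not in reference -> no match (matches: 2)
  'this' -> in reference (ref count 2, used 2/2) -> match (matches: 3)
  'soft' -> not in reference -> no match (matches: 3)
  'walks' -> in reference (ref count 2, used 1/2) -> match (matches: 4)
  'bird' -> in reference (ref count 4, used 2/4) -> match (matches: 5)
Clipped matches: 5, Candidate length: 7
Precision = 5/7

5/7


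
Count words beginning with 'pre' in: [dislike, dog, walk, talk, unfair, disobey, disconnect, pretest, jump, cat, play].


Checking each word for prefix 'pre':
  'dislike' -> no (count: 0)
  'dog' -> no (count: 0)
  'walk' -> no (count: 0)
  'talk' -> no (count: 0)
  'unfair' -> no (count: 0)
  'disobey' -> no (count: 0)
  'disconnect' -> no (count: 0)
  'pretest' -> YES, starts with 'pre' (count: 1)
  'jump' -> no (count: 1)
  'cat' -> no (count: 1)
  'play' -> no (count: 1)
Total with prefix 'pre': 1

1


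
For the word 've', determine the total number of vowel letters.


Scanning each character of 've':
  Position 1: 'v' -> consonant (running count: 0)
  Position 2: 'e' -> vowel (running count: 1)
Total vowels: 1

1


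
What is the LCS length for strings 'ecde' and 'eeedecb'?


DP table for LCS of 'ecde' and 'eeedecb':
       e  e  e  d  e  c  b
    0  0  0  0  0  0  0  0
  e 0  1  1  1  1  1  1  1
  c 0  1  1  1  1  1  2  2
  d 0  1  1  1  2  2  2  2
  e 0  1  2  2  2  3  3  3
LCS: 'ede'
LCS length = 3

3


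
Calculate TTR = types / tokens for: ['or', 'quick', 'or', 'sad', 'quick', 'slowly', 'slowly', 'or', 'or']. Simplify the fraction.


Tokens: 9
Unique types: ('or', 'quick', 'sad', 'slowly') = 4
TTR = 4/9
Already in lowest terms.

4/9


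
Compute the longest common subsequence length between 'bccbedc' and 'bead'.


DP table for LCS of 'bccbedc' and 'bead':
       b  e  a  d
    0  0  0  0  0
  b 0  1  1  1  1
  c 0  1  1  1  1
  c 0  1  1  1  1
  b 0  1  1  1  1
  e 0  1  2  2  2
  d 0  1  2  2  3
  c 0  1  2  2  3
LCS: 'bed'
LCS length = 3

3


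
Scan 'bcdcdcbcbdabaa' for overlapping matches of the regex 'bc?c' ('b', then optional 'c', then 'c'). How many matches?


Pattern: bc?c means 'b', then optional 'c', then 'c'.
Scanning 'bcdcdcbcbdabaa' position-by-position:
  Pos 0: window 'bcd' -> MATCH
  Pos 1: window 'cdc' -> no
  Pos 2: window 'dcd' -> no
  Pos 3: window 'cdc' -> no
  Pos 4: window 'dcb' -> no
  Pos 5: window 'cbc' -> no
  Pos 6: window 'bcb' -> MATCH
  Pos 7: window 'cbd' -> no
  Pos 8: window 'bda' -> no
  Pos 9: window 'dab' -> no
  Pos 10: window 'aba' -> no
  Pos 11: window 'baa' -> no
  Pos 12: window 'aa' -> no
  Pos 13: window 'a' -> no
Total matches: 2

2


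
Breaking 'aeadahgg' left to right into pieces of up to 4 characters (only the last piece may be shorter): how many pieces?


'aeadahgg' has 8 characters.
Chunking with max size 4:
  Chunk 1: 'aead' (positions 0-3)
  Chunk 2: 'ahgg' (positions 4-7)
Total chunks: ceil(8 / 4) = 2

2


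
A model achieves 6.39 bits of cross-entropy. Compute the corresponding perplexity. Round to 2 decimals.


Perplexity formula: PP = 2^H
H = 6.39
PP = 2^6.39
Decompose: 2^6.39 = 2^6 * 2^0.39
2^6 = 64, 2^0.39 ~ 1.3103934
PP ~ 64 * 1.3103934 = 83.8651776
Rounded to 2 decimals: 83.87

83.87


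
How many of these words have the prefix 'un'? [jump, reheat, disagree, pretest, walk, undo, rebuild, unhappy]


Checking each word for prefix 'un':
  'jump' -> no (count: 0)
  'reheat' -> no (count: 0)
  'disagree' -> no (count: 0)
  'pretest' -> no (count: 0)
  'walk' -> no (count: 0)
  'undo' -> YES, starts with 'un' (count: 1)
  'rebuild' -> no (count: 1)
  'unhappy' -> YES, starts with 'un' (count: 2)
Total with prefix 'un': 2

2


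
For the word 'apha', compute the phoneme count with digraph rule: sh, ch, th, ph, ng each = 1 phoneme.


Parsing 'apha' greedily, digraphs first:
  'a' -> vowel phoneme (phonemes so far: 1)
  'ph' -> digraph (1 consonant phoneme) (phonemes so far: 2)
  'a' -> vowel phoneme (phonemes so far: 3)
Total phonemes: 3

3


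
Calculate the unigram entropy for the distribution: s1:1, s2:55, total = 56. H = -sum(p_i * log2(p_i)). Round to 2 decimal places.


Computing entropy H = -sum(p_i * log2(p_i)):
  s1: p = 1/56 = 0.0179, -p*log2(p) = 0.1037
  s2: p = 55/56 = 0.9821, -p*log2(p) = 0.0255
H = sum of terms = 0.1292
Rounded to 2 decimals: 0.13

0.13


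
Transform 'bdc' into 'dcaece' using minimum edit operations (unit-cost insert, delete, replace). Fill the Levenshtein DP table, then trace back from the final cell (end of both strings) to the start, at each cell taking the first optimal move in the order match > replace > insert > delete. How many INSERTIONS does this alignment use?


Edit distance = 5. Backtracking from cell (3, 6) with preference match > replace > insert > delete,
then listing the resulting alignment 'bdc' -> 'dcaece' left to right:
  Step 1: insert 'd' [insertion #1]
  Step 2: insert 'c' [insertion #2]
  Step 3: replace b->a
  Step 4: replace d->e
  Step 5: keep 'c'
  Step 6: insert 'e' [insertion #3]
Total insertions: 3

3


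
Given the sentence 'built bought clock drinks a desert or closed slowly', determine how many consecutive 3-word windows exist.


Word trigrams from [9] words:
  Trigram 1: (built bought clock)
  Trigram 2: (bought clock drinks)
  Trigram 3: (clock drinks a)
  Trigram 4: (drinks a desert)
  Trigram 5: (a desert or)
  Trigram 6: (desert or closed)
  Trigram 7: (or closed slowly)
Total word trigrams: 9 - 2 = 7

7


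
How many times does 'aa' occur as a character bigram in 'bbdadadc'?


Scanning 'bbdadadc' for bigram 'aa':
  Position 0: 'bb' -> no
  Position 1: 'bd' -> no
  Position 2: 'da' -> no
  Position 3: 'ad' -> no
  Position 4: 'da' -> no
  Position 5: 'ad' -> no
  Position 6: 'dc' -> no
Total matches: 0

0


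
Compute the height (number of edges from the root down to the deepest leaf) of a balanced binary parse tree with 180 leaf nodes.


In a balanced binary tree with n leaves the deepest leaf is ceil(log2(n)) edges below the root.
log2(180) = 7.4919
ceil(7.4919) = 8
height (edges) = 8

8


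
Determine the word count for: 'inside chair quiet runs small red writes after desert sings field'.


Counting words by splitting on spaces:
  Word 1: 'inside'
  Word 2: 'chair'
  Word 3: 'quiet'
  Word 4: 'runs'
  Word 5: 'small'
  Word 6: 'red'
  Word 7: 'writes'
  Word 8: 'after'
  Word 9: 'desert'
  Word 10: 'sings'
  Word 11: 'field'
Total words: 11

11


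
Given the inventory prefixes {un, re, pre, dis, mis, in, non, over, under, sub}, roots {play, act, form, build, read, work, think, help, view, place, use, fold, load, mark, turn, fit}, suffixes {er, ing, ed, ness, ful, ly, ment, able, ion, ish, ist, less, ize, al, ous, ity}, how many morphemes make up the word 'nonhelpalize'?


Segmenting 'nonhelpalize' against the inventory:
  'non' -> prefix (morpheme 1)
  'help' -> root (morpheme 2)
  'al' -> suffix (morpheme 3)
  'ize' -> suffix (morpheme 4)
Total morphemes: 4

4


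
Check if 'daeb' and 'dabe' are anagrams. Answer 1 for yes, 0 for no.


Sort characters of 'daeb': 'abde'
Sort characters of 'dabe': 'abde'
Sorted forms match -> they ARE anagrams
Result: 1

1


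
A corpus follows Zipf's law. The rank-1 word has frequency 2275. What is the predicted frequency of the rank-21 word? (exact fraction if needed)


Zipf's law: freq(rank) = f1 / rank
f1 = 2275, rank = 21
freq = 2275 / 21
GCD(2275, 21) = 7
Simplified: 325/3

325/3


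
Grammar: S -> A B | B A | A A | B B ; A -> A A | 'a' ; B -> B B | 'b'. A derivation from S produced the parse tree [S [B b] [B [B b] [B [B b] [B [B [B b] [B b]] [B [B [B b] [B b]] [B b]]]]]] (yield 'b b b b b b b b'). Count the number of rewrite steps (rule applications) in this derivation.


Every bracketed nonterminal node [X ...] in the tree is produced by exactly one rule application.
Reading the tree off as a leftmost derivation:
  Step 1: S  =>  B B   (applied S -> B B)
  Step 2: B B  =>  b B   (applied B -> b)
  Step 3: b B  =>  b B B   (applied B -> B B)
  Step 4: b B B  =>  b b B   (applied B -> b)
  Step 5: b b B  =>  b b B B   (applied B -> B B)
  Step 6: b b B B  =>  b b b B   (applied B -> b)
  Step 7: b b b B  =>  b b b B B   (applied B -> B B)
  Step 8: b b b B B  =>  b b b B B B   (applied B -> B B)
  Step 9: b b b B B B  =>  b b b b B B   (applied B -> b)
  Step 10: b b b b B B  =>  b b b b b B   (applied B -> b)
  Step 11: b b b b b B  =>  b b b b b B B   (applied B -> B B)
  Step 12: b b b b b B B  =>  b b b b b B B B   (applied B -> B B)
  Step 13: b b b b b B B B  =>  b b b b b b B B   (applied B -> b)
  Step 14: b b b b b b B B  =>  b b b b b b b B   (applied B -> b)
  Step 15: b b b b b b b B  =>  b b b b b b b b   (applied B -> b)
Final yield: b b b b b b b b
Total rewrite steps: 15

15


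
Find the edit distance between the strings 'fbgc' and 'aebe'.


Building DP table for s1='fbgc' (len 4) and s2='aebe' (len 4):
       a  e  b  e
    0  1  2  3  4
  f 1  1  2  3  4
  b 2  2  2  2  3
  g 3  3  3  3  3
  c 4  4  4  4  4
Edit distance = dp[4][4] = 4

4


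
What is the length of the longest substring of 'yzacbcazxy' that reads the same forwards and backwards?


Scanning 'yzacbcazxy' for palindromic substrings.
Substring at positions 1-7: 'zacbcaz'.
Check: reverse('zacbcaz') = 'zacbcaz' -> palindrome confirmed.
Neighbouring characters ('y' / 'x') break symmetry, so it cannot extend further.
No longer palindromic substring exists; longest length = 7

7


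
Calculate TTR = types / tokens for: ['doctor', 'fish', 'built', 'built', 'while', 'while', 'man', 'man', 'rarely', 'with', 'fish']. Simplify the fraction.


Tokens: 11
Unique types: ('built', 'doctor', 'fish', 'man', 'rarely', 'while', 'with') = 7
TTR = 7/11
Already in lowest terms.

7/11


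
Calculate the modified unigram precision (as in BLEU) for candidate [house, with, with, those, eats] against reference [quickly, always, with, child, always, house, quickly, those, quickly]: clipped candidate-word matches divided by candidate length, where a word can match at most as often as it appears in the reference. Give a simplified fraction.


Reference word counts: {'always': 2, 'child': 1, 'house': 1, 'quickly': 3, 'those': 1, 'with': 1}
Checking each candidate word (with clipping):
  'house' -> in reference (ref count 1, used 1/1) -> match (matches: 1)
  'with' -> in reference (ref count 1, used 1/1) -> match (matches: 2)
  'with' -> ref count 1 already used up (1/1) -> clipped, no match (matches: 2)
  'those' -> in reference (ref count 1, used 1/1) -> match (matches: 3)
  'eats' -> not in reference -> no match (matches: 3)
Clipped matches: 3, Candidate length: 5
Precision = 3/5

3/5


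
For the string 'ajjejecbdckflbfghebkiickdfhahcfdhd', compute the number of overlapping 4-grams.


String 'ajjejecbdckflbfghebkiickdfhahcfdhd' has length L = 34.
Number of overlapping n-grams = L - n + 1
Substituting: 34 - 4 + 1 = 31

31


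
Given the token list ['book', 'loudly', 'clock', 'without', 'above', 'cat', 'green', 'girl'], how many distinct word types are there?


Listing all tokens and tracking unique types:
  Token 1: 'book' -> NEW (unique so far: 1)
  Token 2: 'loudly' -> NEW (unique so far: 2)
  Token 3: 'clock' -> NEW (unique so far: 3)
  Token 4: 'without' -> NEW (unique so far: 4)
  Token 5: 'above' -> NEW (unique so far: 5)
  Token 6: 'cat' -> NEW (unique so far: 6)
  Token 7: 'green' -> NEW (unique so far: 7)
  Token 8: 'girl' -> NEW (unique so far: 8)
Unique types: ('above', 'book', 'cat', 'clock', 'girl', 'green', 'loudly', 'without')
Vocabulary size: 8

8


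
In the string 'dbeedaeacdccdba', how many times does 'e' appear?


Scanning 'dbeedaeacdccdba' for 'e':
  Position 2: 'e' -> MATCH (count: 1)
  Position 3: 'e' -> MATCH (count: 2)
  Position 6: 'e' -> MATCH (count: 3)
Total occurrences of 'e': 3

3


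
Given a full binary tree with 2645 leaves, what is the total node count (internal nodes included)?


Leaf nodes (terminals): 2645
Internal nodes = n - 1 = 2645 - 1 = 2644
Total = leaves + internal = 2645 + 2644 = 5289

5289


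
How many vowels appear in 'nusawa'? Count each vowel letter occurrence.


Scanning each character of 'nusawa':
  Position 1: 'n' -> consonant (running count: 0)
  Position 2: 'u' -> vowel (running count: 1)
  Position 3: 's' -> consonant (running count: 1)
  Position 4: 'a' -> vowel (running count: 2)
  Position 5: 'w' -> consonant (running count: 2)
  Position 6: 'a' -> vowel (running count: 3)
Total vowels: 3

3


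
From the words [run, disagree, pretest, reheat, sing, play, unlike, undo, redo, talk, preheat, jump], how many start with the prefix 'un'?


Checking each word for prefix 'un':
  'run' -> no (count: 0)
  'disagree' -> no (count: 0)
  'pretest' -> no (count: 0)
  'reheat' -> no (count: 0)
  'sing' -> no (count: 0)
  'play' -> no (count: 0)
  'unlike' -> YES, starts with 'un' (count: 1)
  'undo' -> YES, starts with 'un' (count: 2)
  'redo' -> no (count: 2)
  'talk' -> no (count: 2)
  'preheat' -> no (count: 2)
  'jump' -> no (count: 2)
Total with prefix 'un': 2

2


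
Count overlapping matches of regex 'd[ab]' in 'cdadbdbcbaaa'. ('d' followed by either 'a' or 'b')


Pattern: d[ab] means 'd' followed by either 'a' or 'b'.
Scanning 'cdadbdbcbaaa' position-by-position:
  Pos 0: window 'cd' -> no
  Pos 1: window 'da' -> MATCH
  Pos 2: window 'ad' -> no
  Pos 3: window 'db' -> MATCH
  Pos 4: window 'bd' -> no
  Pos 5: window 'db' -> MATCH
  Pos 6: window 'bc' -> no
  Pos 7: window 'cb' -> no
  Pos 8: window 'ba' -> no
  Pos 9: window 'aa' -> no
  Pos 10: window 'aa' -> no
  Pos 11: window 'a' -> no
Total matches: 3

3


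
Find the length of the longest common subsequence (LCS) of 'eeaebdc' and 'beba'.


DP table for LCS of 'eeaebdc' and 'beba':
       b  e  b  a
    0  0  0  0  0
  e 0  0  1  1  1
  e 0  0  1  1  1
  a 0  0  1  1  2
  e 0  0  1  1  2
  b 0  1  1  2  2
  d 0  1  1  2  2
  c 0  1  1  2  2
LCS: 'ea'
LCS length = 2

2


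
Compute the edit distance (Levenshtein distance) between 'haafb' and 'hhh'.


Building DP table for s1='haafb' (len 5) and s2='hhh' (len 3):
       h  h  h
    0  1  2  3
  h 1  0  1  2
  a 2  1  1  2
  a 3  2  2  2
  f 4  3  3  3
  b 5  4  4  4
Edit distance = dp[5][3] = 4

4


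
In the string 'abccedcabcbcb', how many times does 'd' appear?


Scanning 'abccedcabcbcb' for 'd':
  Position 5: 'd' -> MATCH (count: 1)
Total occurrences of 'd': 1

1


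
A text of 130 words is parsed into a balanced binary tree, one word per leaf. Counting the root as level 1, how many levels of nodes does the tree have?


In a balanced binary tree with n leaves the deepest leaf is ceil(log2(n)) edges below the root,
so counting node levels inclusive of root and leaves gives ceil(log2(n)) + 1 levels.
log2(130) = 7.0224
ceil(7.0224) = 8
levels = 8 + 1 = 9

9


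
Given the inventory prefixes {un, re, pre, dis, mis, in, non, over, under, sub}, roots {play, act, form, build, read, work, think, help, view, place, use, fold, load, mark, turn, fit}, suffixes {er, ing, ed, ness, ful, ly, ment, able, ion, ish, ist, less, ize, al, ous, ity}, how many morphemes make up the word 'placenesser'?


Segmenting 'placenesser' against the inventory:
  'place' -> root (morpheme 1)
  'ness' -> suffix (morpheme 2)
  'er' -> suffix (morpheme 3)
Total morphemes: 3

3


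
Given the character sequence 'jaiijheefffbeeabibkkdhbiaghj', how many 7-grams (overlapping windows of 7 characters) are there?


String 'jaiijheefffbeeabibkkdhbiaghj' has length L = 28.
Number of overlapping n-grams = L - n + 1
Substituting: 28 - 7 + 1 = 22

22


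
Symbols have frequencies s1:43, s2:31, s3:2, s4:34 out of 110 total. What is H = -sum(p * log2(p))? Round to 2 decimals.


Computing entropy H = -sum(p_i * log2(p_i)):
  s1: p = 43/110 = 0.3909, -p*log2(p) = 0.5297
  s2: p = 31/110 = 0.2818, -p*log2(p) = 0.5149
  s3: p = 2/110 = 0.0182, -p*log2(p) = 0.1051
  s4: p = 34/110 = 0.3091, -p*log2(p) = 0.5236
H = sum of terms = 1.6733
Rounded to 2 decimals: 1.67

1.67


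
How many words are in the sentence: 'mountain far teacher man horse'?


Counting words by splitting on spaces:
  Word 1: 'mountain'
  Word 2: 'far'
  Word 3: 'teacher'
  Word 4: 'man'
  Word 5: 'horse'
Total words: 5

5


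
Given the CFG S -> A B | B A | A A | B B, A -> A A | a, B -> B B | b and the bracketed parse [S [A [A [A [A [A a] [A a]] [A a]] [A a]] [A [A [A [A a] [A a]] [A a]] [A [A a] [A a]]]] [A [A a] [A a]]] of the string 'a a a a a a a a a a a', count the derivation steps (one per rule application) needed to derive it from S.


Every bracketed nonterminal node [X ...] in the tree is produced by exactly one rule application.
Reading the tree off as a leftmost derivation:
  Step 1: S  =>  A A   (applied S -> A A)
  Step 2: A A  =>  A A A   (applied A -> A A)
  Step 3: A A A  =>  A A A A   (applied A -> A A)
  Step 4: A A A A  =>  A A A A A   (applied A -> A A)
  Step 5: A A A A A  =>  A A A A A A   (applied A -> A A)
  Step 6: A A A A A A  =>  a A A A A A   (applied A -> a)
  Step 7: a A A A A A  =>  a a A A A A   (applied A -> a)
  Step 8: a a A A A A  =>  a a a A A A   (applied A -> a)
  Step 9: a a a A A A  =>  a a a a A A   (applied A -> a)
  Step 10: a a a a A A  =>  a a a a A A A   (applied A -> A A)
  Step 11: a a a a A A A  =>  a a a a A A A A   (applied A -> A A)
  Step 12: a a a a A A A A  =>  a a a a A A A A A   (applied A -> A A)
  Step 13: a a a a A A A A A  =>  a a a a a A A A A   (applied A -> a)
  Step 14: a a a a a A A A A  =>  a a a a a a A A A   (applied A -> a)
  Step 15: a a a a a a A A A  =>  a a a a a a a A A   (applied A -> a)
  Step 16: a a a a a a a A A  =>  a a a a a a a A A A   (applied A -> A A)
  Step 17: a a a a a a a A A A  =>  a a a a a a a a A A   (applied A -> a)
  Step 18: a a a a a a a a A A  =>  a a a a a a a a a A   (applied A -> a)
  Step 19: a a a a a a a a a A  =>  a a a a a a a a a A A   (applied A -> A A)
  Step 20: a a a a a a a a a A A  =>  a a a a a a a a a a A   (applied A -> a)
  Step 21: a a a a a a a a a a A  =>  a a a a a a a a a a a   (applied A -> a)
Final yield: a a a a a a a a a a a
Total rewrite steps: 21

21


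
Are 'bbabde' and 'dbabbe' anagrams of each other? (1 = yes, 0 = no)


Sort characters of 'bbabde': 'abbbde'
Sort characters of 'dbabbe': 'abbbde'
Sorted forms match -> they ARE anagrams
Result: 1

1


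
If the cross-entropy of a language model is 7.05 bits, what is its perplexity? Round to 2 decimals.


Perplexity formula: PP = 2^H
H = 7.05
PP = 2^7.05
Decompose: 2^7.05 = 2^7 * 2^0.05
2^7 = 128, 2^0.05 ~ 1.0352649
PP ~ 128 * 1.0352649 = 132.5139072
Rounded to 2 decimals: 132.51

132.51


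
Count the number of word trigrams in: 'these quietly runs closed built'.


Word trigrams from [5] words:
  Trigram 1: (these quietly runs)
  Trigram 2: (quietly runs closed)
  Trigram 3: (runs closed built)
Total word trigrams: 5 - 2 = 3

3


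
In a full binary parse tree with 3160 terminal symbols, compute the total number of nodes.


Leaf nodes (terminals): 3160
Internal nodes = n - 1 = 3160 - 1 = 3159
Total = leaves + internal = 3160 + 3159 = 6319

6319


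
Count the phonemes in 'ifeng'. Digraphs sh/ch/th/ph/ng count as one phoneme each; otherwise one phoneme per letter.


Parsing 'ifeng' greedily, digraphs first:
  'i' -> vowel phoneme (phonemes so far: 1)
  'f' -> consonant phoneme (phonemes so far: 2)
  'e' -> vowel phoneme (phonemes so far: 3)
  'ng' -> digraph (1 consonant phoneme) (phonemes so far: 4)
Total phonemes: 4

4


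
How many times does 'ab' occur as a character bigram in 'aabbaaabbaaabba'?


Scanning 'aabbaaabbaaabba' for bigram 'ab':
  Position 0: 'aa' -> no
  Position 1: 'ab' -> MATCH
  Position 2: 'bb' -> no
  Position 3: 'ba' -> no
  Position 4: 'aa' -> no
  Position 5: 'aa' -> no
  Position 6: 'ab' -> MATCH
  Position 7: 'bb' -> no
  Position 8: 'ba' -> no
  Position 9: 'aa' -> no
  Position 10: 'aa' -> no
  Position 11: 'ab' -> MATCH
  Position 12: 'bb' -> no
  Position 13: 'ba' -> no
Total matches: 3

3


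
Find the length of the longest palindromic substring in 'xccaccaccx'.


Scanning 'xccaccaccx' for palindromic substrings.
Substring at positions 0-9: 'xccaccaccx'.
Check: reverse('xccaccaccx') = 'xccaccaccx' -> palindrome confirmed.
No longer palindromic substring exists; longest length = 10

10


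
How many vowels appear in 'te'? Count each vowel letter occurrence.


Scanning each character of 'te':
  Position 1: 't' -> consonant (running count: 0)
  Position 2: 'e' -> vowel (running count: 1)
Total vowels: 1

1


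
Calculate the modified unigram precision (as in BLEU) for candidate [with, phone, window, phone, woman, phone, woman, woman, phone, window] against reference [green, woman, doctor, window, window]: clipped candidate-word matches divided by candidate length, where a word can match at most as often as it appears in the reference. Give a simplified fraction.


Reference word counts: {'doctor': 1, 'green': 1, 'window': 2, 'woman': 1}
Checking each candidate word (with clipping):
  'with' -> not in reference -> no match (matches: 0)
  'phone' -> not in reference -> no match (matches: 0)
  'window' -> in reference (ref count 2, used 1/2) -> match (matches: 1)
  'phone' -> not in reference -> no match (matches: 1)
  'woman' -> in reference (ref count 1, used 1/1) -> match (matches: 2)
  'phone' -> not in reference -> no match (matches: 2)
  'woman' -> ref count 1 already used up (1/1) -> clipped, no match (matches: 2)
  'woman' -> ref count 1 already used up (1/1) -> clipped, no match (matches: 2)
  'phone' -> not in reference -> no match (matches: 2)
  'window' -> in reference (ref count 2, used 2/2) -> match (matches: 3)
Clipped matches: 3, Candidate length: 10
Precision = 3/10

3/10


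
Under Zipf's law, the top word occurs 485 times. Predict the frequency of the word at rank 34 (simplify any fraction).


Zipf's law: freq(rank) = f1 / rank
f1 = 485, rank = 34
freq = 485 / 34
GCD(485, 34) = 1
Simplified: 485/34

485/34


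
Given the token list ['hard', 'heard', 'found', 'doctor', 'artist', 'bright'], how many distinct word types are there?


Listing all tokens and tracking unique types:
  Token 1: 'hard' -> NEW (unique so far: 1)
  Token 2: 'heard' -> NEW (unique so far: 2)
  Token 3: 'found' -> NEW (unique so far: 3)
  Token 4: 'doctor' -> NEW (unique so far: 4)
  Token 5: 'artist' -> NEW (unique so far: 5)
  Token 6: 'bright' -> NEW (unique so far: 6)
Unique types: ('artist', 'bright', 'doctor', 'found', 'hard', 'heard')
Vocabulary size: 6

6


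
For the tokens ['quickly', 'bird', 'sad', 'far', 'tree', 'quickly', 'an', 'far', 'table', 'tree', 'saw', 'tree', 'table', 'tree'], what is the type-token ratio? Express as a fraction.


Tokens: 14
Unique types: ('an', 'bird', 'far', 'quickly', 'sad', 'saw', 'table', 'tree') = 8
TTR = 8/14
Simplify: divide both by 2 -> 4/7
TTR = 4/7

4/7
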